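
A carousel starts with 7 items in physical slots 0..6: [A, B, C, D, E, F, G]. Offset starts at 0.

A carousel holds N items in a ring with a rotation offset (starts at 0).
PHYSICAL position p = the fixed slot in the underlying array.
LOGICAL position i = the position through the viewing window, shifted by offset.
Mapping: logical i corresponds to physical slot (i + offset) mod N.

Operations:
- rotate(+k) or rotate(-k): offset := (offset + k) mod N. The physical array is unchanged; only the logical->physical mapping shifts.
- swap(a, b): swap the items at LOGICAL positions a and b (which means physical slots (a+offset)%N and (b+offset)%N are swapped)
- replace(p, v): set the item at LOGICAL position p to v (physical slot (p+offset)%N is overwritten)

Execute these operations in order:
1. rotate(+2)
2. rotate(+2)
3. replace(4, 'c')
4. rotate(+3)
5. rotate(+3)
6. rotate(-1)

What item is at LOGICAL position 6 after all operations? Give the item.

Answer: c

Derivation:
After op 1 (rotate(+2)): offset=2, physical=[A,B,C,D,E,F,G], logical=[C,D,E,F,G,A,B]
After op 2 (rotate(+2)): offset=4, physical=[A,B,C,D,E,F,G], logical=[E,F,G,A,B,C,D]
After op 3 (replace(4, 'c')): offset=4, physical=[A,c,C,D,E,F,G], logical=[E,F,G,A,c,C,D]
After op 4 (rotate(+3)): offset=0, physical=[A,c,C,D,E,F,G], logical=[A,c,C,D,E,F,G]
After op 5 (rotate(+3)): offset=3, physical=[A,c,C,D,E,F,G], logical=[D,E,F,G,A,c,C]
After op 6 (rotate(-1)): offset=2, physical=[A,c,C,D,E,F,G], logical=[C,D,E,F,G,A,c]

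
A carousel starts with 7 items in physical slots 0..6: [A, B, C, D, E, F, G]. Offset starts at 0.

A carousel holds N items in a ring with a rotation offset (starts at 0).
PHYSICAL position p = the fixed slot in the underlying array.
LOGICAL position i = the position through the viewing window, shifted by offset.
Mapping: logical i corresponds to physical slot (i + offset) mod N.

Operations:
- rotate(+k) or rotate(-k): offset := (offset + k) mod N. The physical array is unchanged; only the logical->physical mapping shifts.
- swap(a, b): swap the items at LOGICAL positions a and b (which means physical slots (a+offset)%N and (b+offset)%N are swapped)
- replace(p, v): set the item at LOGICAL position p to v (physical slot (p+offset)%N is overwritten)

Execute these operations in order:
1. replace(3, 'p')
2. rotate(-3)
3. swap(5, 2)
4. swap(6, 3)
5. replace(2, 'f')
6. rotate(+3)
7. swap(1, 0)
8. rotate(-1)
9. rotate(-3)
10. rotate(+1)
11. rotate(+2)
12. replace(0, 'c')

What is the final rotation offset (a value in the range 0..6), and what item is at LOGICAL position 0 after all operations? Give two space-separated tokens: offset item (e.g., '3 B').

After op 1 (replace(3, 'p')): offset=0, physical=[A,B,C,p,E,F,G], logical=[A,B,C,p,E,F,G]
After op 2 (rotate(-3)): offset=4, physical=[A,B,C,p,E,F,G], logical=[E,F,G,A,B,C,p]
After op 3 (swap(5, 2)): offset=4, physical=[A,B,G,p,E,F,C], logical=[E,F,C,A,B,G,p]
After op 4 (swap(6, 3)): offset=4, physical=[p,B,G,A,E,F,C], logical=[E,F,C,p,B,G,A]
After op 5 (replace(2, 'f')): offset=4, physical=[p,B,G,A,E,F,f], logical=[E,F,f,p,B,G,A]
After op 6 (rotate(+3)): offset=0, physical=[p,B,G,A,E,F,f], logical=[p,B,G,A,E,F,f]
After op 7 (swap(1, 0)): offset=0, physical=[B,p,G,A,E,F,f], logical=[B,p,G,A,E,F,f]
After op 8 (rotate(-1)): offset=6, physical=[B,p,G,A,E,F,f], logical=[f,B,p,G,A,E,F]
After op 9 (rotate(-3)): offset=3, physical=[B,p,G,A,E,F,f], logical=[A,E,F,f,B,p,G]
After op 10 (rotate(+1)): offset=4, physical=[B,p,G,A,E,F,f], logical=[E,F,f,B,p,G,A]
After op 11 (rotate(+2)): offset=6, physical=[B,p,G,A,E,F,f], logical=[f,B,p,G,A,E,F]
After op 12 (replace(0, 'c')): offset=6, physical=[B,p,G,A,E,F,c], logical=[c,B,p,G,A,E,F]

Answer: 6 c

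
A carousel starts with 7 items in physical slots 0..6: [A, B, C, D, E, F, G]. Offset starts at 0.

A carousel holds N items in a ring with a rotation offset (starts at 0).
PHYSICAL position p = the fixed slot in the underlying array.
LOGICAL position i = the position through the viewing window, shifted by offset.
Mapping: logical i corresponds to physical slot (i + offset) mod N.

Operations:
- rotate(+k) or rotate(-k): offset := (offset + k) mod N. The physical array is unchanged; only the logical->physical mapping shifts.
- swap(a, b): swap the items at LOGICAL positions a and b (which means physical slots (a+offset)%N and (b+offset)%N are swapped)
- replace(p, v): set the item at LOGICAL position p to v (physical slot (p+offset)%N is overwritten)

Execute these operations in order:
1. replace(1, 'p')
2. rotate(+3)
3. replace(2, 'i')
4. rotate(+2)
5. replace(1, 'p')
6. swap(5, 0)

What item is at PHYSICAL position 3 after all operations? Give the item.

Answer: i

Derivation:
After op 1 (replace(1, 'p')): offset=0, physical=[A,p,C,D,E,F,G], logical=[A,p,C,D,E,F,G]
After op 2 (rotate(+3)): offset=3, physical=[A,p,C,D,E,F,G], logical=[D,E,F,G,A,p,C]
After op 3 (replace(2, 'i')): offset=3, physical=[A,p,C,D,E,i,G], logical=[D,E,i,G,A,p,C]
After op 4 (rotate(+2)): offset=5, physical=[A,p,C,D,E,i,G], logical=[i,G,A,p,C,D,E]
After op 5 (replace(1, 'p')): offset=5, physical=[A,p,C,D,E,i,p], logical=[i,p,A,p,C,D,E]
After op 6 (swap(5, 0)): offset=5, physical=[A,p,C,i,E,D,p], logical=[D,p,A,p,C,i,E]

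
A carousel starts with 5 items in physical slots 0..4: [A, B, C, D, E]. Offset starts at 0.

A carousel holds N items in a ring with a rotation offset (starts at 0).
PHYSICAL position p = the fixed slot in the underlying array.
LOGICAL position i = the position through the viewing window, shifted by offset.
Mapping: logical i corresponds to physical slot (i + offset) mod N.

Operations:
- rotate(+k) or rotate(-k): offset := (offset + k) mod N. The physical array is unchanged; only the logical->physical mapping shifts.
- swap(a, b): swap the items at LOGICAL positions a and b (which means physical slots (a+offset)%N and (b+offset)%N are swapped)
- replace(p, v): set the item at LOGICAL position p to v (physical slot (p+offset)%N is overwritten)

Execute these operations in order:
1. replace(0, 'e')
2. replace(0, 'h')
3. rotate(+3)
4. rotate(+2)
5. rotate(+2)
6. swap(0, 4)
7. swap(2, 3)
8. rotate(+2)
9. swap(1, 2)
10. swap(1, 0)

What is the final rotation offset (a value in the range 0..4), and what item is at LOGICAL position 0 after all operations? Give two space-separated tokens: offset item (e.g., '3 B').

After op 1 (replace(0, 'e')): offset=0, physical=[e,B,C,D,E], logical=[e,B,C,D,E]
After op 2 (replace(0, 'h')): offset=0, physical=[h,B,C,D,E], logical=[h,B,C,D,E]
After op 3 (rotate(+3)): offset=3, physical=[h,B,C,D,E], logical=[D,E,h,B,C]
After op 4 (rotate(+2)): offset=0, physical=[h,B,C,D,E], logical=[h,B,C,D,E]
After op 5 (rotate(+2)): offset=2, physical=[h,B,C,D,E], logical=[C,D,E,h,B]
After op 6 (swap(0, 4)): offset=2, physical=[h,C,B,D,E], logical=[B,D,E,h,C]
After op 7 (swap(2, 3)): offset=2, physical=[E,C,B,D,h], logical=[B,D,h,E,C]
After op 8 (rotate(+2)): offset=4, physical=[E,C,B,D,h], logical=[h,E,C,B,D]
After op 9 (swap(1, 2)): offset=4, physical=[C,E,B,D,h], logical=[h,C,E,B,D]
After op 10 (swap(1, 0)): offset=4, physical=[h,E,B,D,C], logical=[C,h,E,B,D]

Answer: 4 C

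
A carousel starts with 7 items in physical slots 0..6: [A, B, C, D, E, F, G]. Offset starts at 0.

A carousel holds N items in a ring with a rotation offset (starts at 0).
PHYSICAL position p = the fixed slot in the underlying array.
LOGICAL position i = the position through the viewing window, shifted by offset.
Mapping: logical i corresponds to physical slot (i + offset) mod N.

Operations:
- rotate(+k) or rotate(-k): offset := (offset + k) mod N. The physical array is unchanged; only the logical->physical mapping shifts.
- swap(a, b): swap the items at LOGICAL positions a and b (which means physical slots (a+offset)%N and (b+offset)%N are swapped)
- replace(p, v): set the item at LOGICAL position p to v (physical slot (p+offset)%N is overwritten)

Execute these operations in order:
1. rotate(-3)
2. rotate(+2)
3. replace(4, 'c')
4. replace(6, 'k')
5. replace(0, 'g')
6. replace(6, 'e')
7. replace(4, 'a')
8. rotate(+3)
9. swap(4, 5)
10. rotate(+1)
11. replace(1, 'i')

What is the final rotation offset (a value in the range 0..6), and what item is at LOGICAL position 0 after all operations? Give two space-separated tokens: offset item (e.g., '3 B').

After op 1 (rotate(-3)): offset=4, physical=[A,B,C,D,E,F,G], logical=[E,F,G,A,B,C,D]
After op 2 (rotate(+2)): offset=6, physical=[A,B,C,D,E,F,G], logical=[G,A,B,C,D,E,F]
After op 3 (replace(4, 'c')): offset=6, physical=[A,B,C,c,E,F,G], logical=[G,A,B,C,c,E,F]
After op 4 (replace(6, 'k')): offset=6, physical=[A,B,C,c,E,k,G], logical=[G,A,B,C,c,E,k]
After op 5 (replace(0, 'g')): offset=6, physical=[A,B,C,c,E,k,g], logical=[g,A,B,C,c,E,k]
After op 6 (replace(6, 'e')): offset=6, physical=[A,B,C,c,E,e,g], logical=[g,A,B,C,c,E,e]
After op 7 (replace(4, 'a')): offset=6, physical=[A,B,C,a,E,e,g], logical=[g,A,B,C,a,E,e]
After op 8 (rotate(+3)): offset=2, physical=[A,B,C,a,E,e,g], logical=[C,a,E,e,g,A,B]
After op 9 (swap(4, 5)): offset=2, physical=[g,B,C,a,E,e,A], logical=[C,a,E,e,A,g,B]
After op 10 (rotate(+1)): offset=3, physical=[g,B,C,a,E,e,A], logical=[a,E,e,A,g,B,C]
After op 11 (replace(1, 'i')): offset=3, physical=[g,B,C,a,i,e,A], logical=[a,i,e,A,g,B,C]

Answer: 3 a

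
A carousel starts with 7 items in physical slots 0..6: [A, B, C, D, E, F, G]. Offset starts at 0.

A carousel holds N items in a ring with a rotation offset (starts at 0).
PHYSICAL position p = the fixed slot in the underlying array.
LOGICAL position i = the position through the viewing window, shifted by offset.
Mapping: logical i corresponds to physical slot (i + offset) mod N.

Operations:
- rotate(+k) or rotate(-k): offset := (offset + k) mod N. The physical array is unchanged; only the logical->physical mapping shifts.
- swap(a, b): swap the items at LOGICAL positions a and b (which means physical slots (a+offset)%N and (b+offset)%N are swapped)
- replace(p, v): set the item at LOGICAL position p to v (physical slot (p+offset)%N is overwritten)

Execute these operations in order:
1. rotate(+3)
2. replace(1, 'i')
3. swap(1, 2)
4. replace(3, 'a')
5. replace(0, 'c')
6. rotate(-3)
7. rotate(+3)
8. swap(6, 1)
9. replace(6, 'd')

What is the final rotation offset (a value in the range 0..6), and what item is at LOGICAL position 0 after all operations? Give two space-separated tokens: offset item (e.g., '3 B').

After op 1 (rotate(+3)): offset=3, physical=[A,B,C,D,E,F,G], logical=[D,E,F,G,A,B,C]
After op 2 (replace(1, 'i')): offset=3, physical=[A,B,C,D,i,F,G], logical=[D,i,F,G,A,B,C]
After op 3 (swap(1, 2)): offset=3, physical=[A,B,C,D,F,i,G], logical=[D,F,i,G,A,B,C]
After op 4 (replace(3, 'a')): offset=3, physical=[A,B,C,D,F,i,a], logical=[D,F,i,a,A,B,C]
After op 5 (replace(0, 'c')): offset=3, physical=[A,B,C,c,F,i,a], logical=[c,F,i,a,A,B,C]
After op 6 (rotate(-3)): offset=0, physical=[A,B,C,c,F,i,a], logical=[A,B,C,c,F,i,a]
After op 7 (rotate(+3)): offset=3, physical=[A,B,C,c,F,i,a], logical=[c,F,i,a,A,B,C]
After op 8 (swap(6, 1)): offset=3, physical=[A,B,F,c,C,i,a], logical=[c,C,i,a,A,B,F]
After op 9 (replace(6, 'd')): offset=3, physical=[A,B,d,c,C,i,a], logical=[c,C,i,a,A,B,d]

Answer: 3 c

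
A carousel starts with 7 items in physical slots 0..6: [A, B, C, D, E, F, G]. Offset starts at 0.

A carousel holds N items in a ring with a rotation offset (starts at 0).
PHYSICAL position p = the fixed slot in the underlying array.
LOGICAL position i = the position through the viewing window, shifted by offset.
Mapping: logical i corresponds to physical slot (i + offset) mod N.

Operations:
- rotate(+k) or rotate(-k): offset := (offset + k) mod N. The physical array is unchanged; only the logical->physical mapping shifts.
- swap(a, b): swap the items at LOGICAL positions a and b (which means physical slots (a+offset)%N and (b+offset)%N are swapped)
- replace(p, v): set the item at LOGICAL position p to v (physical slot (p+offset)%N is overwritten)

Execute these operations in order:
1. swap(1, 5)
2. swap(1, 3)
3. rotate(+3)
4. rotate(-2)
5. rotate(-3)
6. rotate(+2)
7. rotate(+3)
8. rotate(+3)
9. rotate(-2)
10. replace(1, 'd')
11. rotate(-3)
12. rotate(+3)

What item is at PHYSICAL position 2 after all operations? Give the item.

After op 1 (swap(1, 5)): offset=0, physical=[A,F,C,D,E,B,G], logical=[A,F,C,D,E,B,G]
After op 2 (swap(1, 3)): offset=0, physical=[A,D,C,F,E,B,G], logical=[A,D,C,F,E,B,G]
After op 3 (rotate(+3)): offset=3, physical=[A,D,C,F,E,B,G], logical=[F,E,B,G,A,D,C]
After op 4 (rotate(-2)): offset=1, physical=[A,D,C,F,E,B,G], logical=[D,C,F,E,B,G,A]
After op 5 (rotate(-3)): offset=5, physical=[A,D,C,F,E,B,G], logical=[B,G,A,D,C,F,E]
After op 6 (rotate(+2)): offset=0, physical=[A,D,C,F,E,B,G], logical=[A,D,C,F,E,B,G]
After op 7 (rotate(+3)): offset=3, physical=[A,D,C,F,E,B,G], logical=[F,E,B,G,A,D,C]
After op 8 (rotate(+3)): offset=6, physical=[A,D,C,F,E,B,G], logical=[G,A,D,C,F,E,B]
After op 9 (rotate(-2)): offset=4, physical=[A,D,C,F,E,B,G], logical=[E,B,G,A,D,C,F]
After op 10 (replace(1, 'd')): offset=4, physical=[A,D,C,F,E,d,G], logical=[E,d,G,A,D,C,F]
After op 11 (rotate(-3)): offset=1, physical=[A,D,C,F,E,d,G], logical=[D,C,F,E,d,G,A]
After op 12 (rotate(+3)): offset=4, physical=[A,D,C,F,E,d,G], logical=[E,d,G,A,D,C,F]

Answer: C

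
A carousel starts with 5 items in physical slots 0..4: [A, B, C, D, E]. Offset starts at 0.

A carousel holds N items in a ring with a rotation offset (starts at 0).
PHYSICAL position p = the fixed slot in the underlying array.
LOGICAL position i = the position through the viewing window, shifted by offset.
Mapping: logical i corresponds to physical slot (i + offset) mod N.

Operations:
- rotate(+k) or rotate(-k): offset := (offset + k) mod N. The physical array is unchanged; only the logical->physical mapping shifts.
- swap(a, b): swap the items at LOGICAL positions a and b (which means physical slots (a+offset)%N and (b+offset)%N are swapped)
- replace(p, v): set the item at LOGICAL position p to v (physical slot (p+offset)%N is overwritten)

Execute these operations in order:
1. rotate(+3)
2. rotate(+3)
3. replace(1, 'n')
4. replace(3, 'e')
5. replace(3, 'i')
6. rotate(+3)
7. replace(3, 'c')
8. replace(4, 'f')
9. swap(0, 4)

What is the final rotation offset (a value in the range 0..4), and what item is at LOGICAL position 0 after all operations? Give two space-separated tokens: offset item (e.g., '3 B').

After op 1 (rotate(+3)): offset=3, physical=[A,B,C,D,E], logical=[D,E,A,B,C]
After op 2 (rotate(+3)): offset=1, physical=[A,B,C,D,E], logical=[B,C,D,E,A]
After op 3 (replace(1, 'n')): offset=1, physical=[A,B,n,D,E], logical=[B,n,D,E,A]
After op 4 (replace(3, 'e')): offset=1, physical=[A,B,n,D,e], logical=[B,n,D,e,A]
After op 5 (replace(3, 'i')): offset=1, physical=[A,B,n,D,i], logical=[B,n,D,i,A]
After op 6 (rotate(+3)): offset=4, physical=[A,B,n,D,i], logical=[i,A,B,n,D]
After op 7 (replace(3, 'c')): offset=4, physical=[A,B,c,D,i], logical=[i,A,B,c,D]
After op 8 (replace(4, 'f')): offset=4, physical=[A,B,c,f,i], logical=[i,A,B,c,f]
After op 9 (swap(0, 4)): offset=4, physical=[A,B,c,i,f], logical=[f,A,B,c,i]

Answer: 4 f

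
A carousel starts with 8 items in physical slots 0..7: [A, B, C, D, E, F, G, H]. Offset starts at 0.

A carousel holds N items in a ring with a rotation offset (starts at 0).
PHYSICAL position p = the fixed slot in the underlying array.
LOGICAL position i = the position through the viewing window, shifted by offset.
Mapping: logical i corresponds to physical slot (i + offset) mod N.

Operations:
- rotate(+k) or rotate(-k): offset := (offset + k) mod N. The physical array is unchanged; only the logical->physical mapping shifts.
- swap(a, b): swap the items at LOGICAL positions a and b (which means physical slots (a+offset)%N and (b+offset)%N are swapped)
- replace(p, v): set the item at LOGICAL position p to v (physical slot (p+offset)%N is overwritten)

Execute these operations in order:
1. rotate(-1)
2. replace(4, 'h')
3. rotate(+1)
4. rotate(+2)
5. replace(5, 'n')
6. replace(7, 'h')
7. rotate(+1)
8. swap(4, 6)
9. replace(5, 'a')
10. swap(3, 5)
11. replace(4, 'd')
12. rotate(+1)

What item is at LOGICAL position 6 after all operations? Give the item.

Answer: C

Derivation:
After op 1 (rotate(-1)): offset=7, physical=[A,B,C,D,E,F,G,H], logical=[H,A,B,C,D,E,F,G]
After op 2 (replace(4, 'h')): offset=7, physical=[A,B,C,h,E,F,G,H], logical=[H,A,B,C,h,E,F,G]
After op 3 (rotate(+1)): offset=0, physical=[A,B,C,h,E,F,G,H], logical=[A,B,C,h,E,F,G,H]
After op 4 (rotate(+2)): offset=2, physical=[A,B,C,h,E,F,G,H], logical=[C,h,E,F,G,H,A,B]
After op 5 (replace(5, 'n')): offset=2, physical=[A,B,C,h,E,F,G,n], logical=[C,h,E,F,G,n,A,B]
After op 6 (replace(7, 'h')): offset=2, physical=[A,h,C,h,E,F,G,n], logical=[C,h,E,F,G,n,A,h]
After op 7 (rotate(+1)): offset=3, physical=[A,h,C,h,E,F,G,n], logical=[h,E,F,G,n,A,h,C]
After op 8 (swap(4, 6)): offset=3, physical=[A,n,C,h,E,F,G,h], logical=[h,E,F,G,h,A,n,C]
After op 9 (replace(5, 'a')): offset=3, physical=[a,n,C,h,E,F,G,h], logical=[h,E,F,G,h,a,n,C]
After op 10 (swap(3, 5)): offset=3, physical=[G,n,C,h,E,F,a,h], logical=[h,E,F,a,h,G,n,C]
After op 11 (replace(4, 'd')): offset=3, physical=[G,n,C,h,E,F,a,d], logical=[h,E,F,a,d,G,n,C]
After op 12 (rotate(+1)): offset=4, physical=[G,n,C,h,E,F,a,d], logical=[E,F,a,d,G,n,C,h]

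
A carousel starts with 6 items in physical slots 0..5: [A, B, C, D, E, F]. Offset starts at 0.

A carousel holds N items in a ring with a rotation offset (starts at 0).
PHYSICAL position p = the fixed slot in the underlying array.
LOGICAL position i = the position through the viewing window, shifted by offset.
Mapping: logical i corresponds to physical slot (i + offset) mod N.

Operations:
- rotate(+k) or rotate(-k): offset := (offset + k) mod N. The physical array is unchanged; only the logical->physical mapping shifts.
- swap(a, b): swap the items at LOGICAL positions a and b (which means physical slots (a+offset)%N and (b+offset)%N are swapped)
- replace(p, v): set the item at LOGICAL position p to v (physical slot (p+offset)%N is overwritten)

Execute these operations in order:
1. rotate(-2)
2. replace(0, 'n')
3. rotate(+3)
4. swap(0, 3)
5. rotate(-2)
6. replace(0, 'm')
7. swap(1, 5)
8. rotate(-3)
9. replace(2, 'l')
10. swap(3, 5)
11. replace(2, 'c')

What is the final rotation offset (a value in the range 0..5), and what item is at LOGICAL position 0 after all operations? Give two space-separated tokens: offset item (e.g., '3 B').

After op 1 (rotate(-2)): offset=4, physical=[A,B,C,D,E,F], logical=[E,F,A,B,C,D]
After op 2 (replace(0, 'n')): offset=4, physical=[A,B,C,D,n,F], logical=[n,F,A,B,C,D]
After op 3 (rotate(+3)): offset=1, physical=[A,B,C,D,n,F], logical=[B,C,D,n,F,A]
After op 4 (swap(0, 3)): offset=1, physical=[A,n,C,D,B,F], logical=[n,C,D,B,F,A]
After op 5 (rotate(-2)): offset=5, physical=[A,n,C,D,B,F], logical=[F,A,n,C,D,B]
After op 6 (replace(0, 'm')): offset=5, physical=[A,n,C,D,B,m], logical=[m,A,n,C,D,B]
After op 7 (swap(1, 5)): offset=5, physical=[B,n,C,D,A,m], logical=[m,B,n,C,D,A]
After op 8 (rotate(-3)): offset=2, physical=[B,n,C,D,A,m], logical=[C,D,A,m,B,n]
After op 9 (replace(2, 'l')): offset=2, physical=[B,n,C,D,l,m], logical=[C,D,l,m,B,n]
After op 10 (swap(3, 5)): offset=2, physical=[B,m,C,D,l,n], logical=[C,D,l,n,B,m]
After op 11 (replace(2, 'c')): offset=2, physical=[B,m,C,D,c,n], logical=[C,D,c,n,B,m]

Answer: 2 C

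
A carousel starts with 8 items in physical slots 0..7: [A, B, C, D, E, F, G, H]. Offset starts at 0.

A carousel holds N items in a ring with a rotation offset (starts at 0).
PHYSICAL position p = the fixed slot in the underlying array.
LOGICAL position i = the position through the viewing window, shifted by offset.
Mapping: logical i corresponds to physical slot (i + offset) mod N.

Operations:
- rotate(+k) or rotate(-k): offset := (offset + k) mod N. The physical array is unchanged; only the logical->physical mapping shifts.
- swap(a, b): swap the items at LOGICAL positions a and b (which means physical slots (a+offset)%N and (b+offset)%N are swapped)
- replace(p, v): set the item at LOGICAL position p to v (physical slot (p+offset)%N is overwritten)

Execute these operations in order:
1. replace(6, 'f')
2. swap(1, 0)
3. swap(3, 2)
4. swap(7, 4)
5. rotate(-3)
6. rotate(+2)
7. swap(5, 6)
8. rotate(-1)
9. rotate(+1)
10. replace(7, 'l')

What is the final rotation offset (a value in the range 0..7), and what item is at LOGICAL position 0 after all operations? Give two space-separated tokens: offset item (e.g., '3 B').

Answer: 7 E

Derivation:
After op 1 (replace(6, 'f')): offset=0, physical=[A,B,C,D,E,F,f,H], logical=[A,B,C,D,E,F,f,H]
After op 2 (swap(1, 0)): offset=0, physical=[B,A,C,D,E,F,f,H], logical=[B,A,C,D,E,F,f,H]
After op 3 (swap(3, 2)): offset=0, physical=[B,A,D,C,E,F,f,H], logical=[B,A,D,C,E,F,f,H]
After op 4 (swap(7, 4)): offset=0, physical=[B,A,D,C,H,F,f,E], logical=[B,A,D,C,H,F,f,E]
After op 5 (rotate(-3)): offset=5, physical=[B,A,D,C,H,F,f,E], logical=[F,f,E,B,A,D,C,H]
After op 6 (rotate(+2)): offset=7, physical=[B,A,D,C,H,F,f,E], logical=[E,B,A,D,C,H,F,f]
After op 7 (swap(5, 6)): offset=7, physical=[B,A,D,C,F,H,f,E], logical=[E,B,A,D,C,F,H,f]
After op 8 (rotate(-1)): offset=6, physical=[B,A,D,C,F,H,f,E], logical=[f,E,B,A,D,C,F,H]
After op 9 (rotate(+1)): offset=7, physical=[B,A,D,C,F,H,f,E], logical=[E,B,A,D,C,F,H,f]
After op 10 (replace(7, 'l')): offset=7, physical=[B,A,D,C,F,H,l,E], logical=[E,B,A,D,C,F,H,l]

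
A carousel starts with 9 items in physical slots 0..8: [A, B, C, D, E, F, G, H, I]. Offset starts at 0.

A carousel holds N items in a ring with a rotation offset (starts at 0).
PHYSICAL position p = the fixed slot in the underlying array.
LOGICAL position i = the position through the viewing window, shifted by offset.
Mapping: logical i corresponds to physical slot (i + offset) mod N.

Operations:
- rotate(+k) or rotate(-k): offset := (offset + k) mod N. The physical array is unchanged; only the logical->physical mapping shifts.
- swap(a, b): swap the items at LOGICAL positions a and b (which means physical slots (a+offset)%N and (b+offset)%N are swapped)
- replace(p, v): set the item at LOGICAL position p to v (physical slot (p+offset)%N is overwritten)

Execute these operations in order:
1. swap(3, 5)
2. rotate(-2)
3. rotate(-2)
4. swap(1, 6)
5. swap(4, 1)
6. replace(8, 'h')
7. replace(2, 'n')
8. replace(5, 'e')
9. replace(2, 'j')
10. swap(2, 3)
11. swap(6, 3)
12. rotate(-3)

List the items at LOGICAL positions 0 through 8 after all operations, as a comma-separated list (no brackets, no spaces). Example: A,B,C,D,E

After op 1 (swap(3, 5)): offset=0, physical=[A,B,C,F,E,D,G,H,I], logical=[A,B,C,F,E,D,G,H,I]
After op 2 (rotate(-2)): offset=7, physical=[A,B,C,F,E,D,G,H,I], logical=[H,I,A,B,C,F,E,D,G]
After op 3 (rotate(-2)): offset=5, physical=[A,B,C,F,E,D,G,H,I], logical=[D,G,H,I,A,B,C,F,E]
After op 4 (swap(1, 6)): offset=5, physical=[A,B,G,F,E,D,C,H,I], logical=[D,C,H,I,A,B,G,F,E]
After op 5 (swap(4, 1)): offset=5, physical=[C,B,G,F,E,D,A,H,I], logical=[D,A,H,I,C,B,G,F,E]
After op 6 (replace(8, 'h')): offset=5, physical=[C,B,G,F,h,D,A,H,I], logical=[D,A,H,I,C,B,G,F,h]
After op 7 (replace(2, 'n')): offset=5, physical=[C,B,G,F,h,D,A,n,I], logical=[D,A,n,I,C,B,G,F,h]
After op 8 (replace(5, 'e')): offset=5, physical=[C,e,G,F,h,D,A,n,I], logical=[D,A,n,I,C,e,G,F,h]
After op 9 (replace(2, 'j')): offset=5, physical=[C,e,G,F,h,D,A,j,I], logical=[D,A,j,I,C,e,G,F,h]
After op 10 (swap(2, 3)): offset=5, physical=[C,e,G,F,h,D,A,I,j], logical=[D,A,I,j,C,e,G,F,h]
After op 11 (swap(6, 3)): offset=5, physical=[C,e,j,F,h,D,A,I,G], logical=[D,A,I,G,C,e,j,F,h]
After op 12 (rotate(-3)): offset=2, physical=[C,e,j,F,h,D,A,I,G], logical=[j,F,h,D,A,I,G,C,e]

Answer: j,F,h,D,A,I,G,C,e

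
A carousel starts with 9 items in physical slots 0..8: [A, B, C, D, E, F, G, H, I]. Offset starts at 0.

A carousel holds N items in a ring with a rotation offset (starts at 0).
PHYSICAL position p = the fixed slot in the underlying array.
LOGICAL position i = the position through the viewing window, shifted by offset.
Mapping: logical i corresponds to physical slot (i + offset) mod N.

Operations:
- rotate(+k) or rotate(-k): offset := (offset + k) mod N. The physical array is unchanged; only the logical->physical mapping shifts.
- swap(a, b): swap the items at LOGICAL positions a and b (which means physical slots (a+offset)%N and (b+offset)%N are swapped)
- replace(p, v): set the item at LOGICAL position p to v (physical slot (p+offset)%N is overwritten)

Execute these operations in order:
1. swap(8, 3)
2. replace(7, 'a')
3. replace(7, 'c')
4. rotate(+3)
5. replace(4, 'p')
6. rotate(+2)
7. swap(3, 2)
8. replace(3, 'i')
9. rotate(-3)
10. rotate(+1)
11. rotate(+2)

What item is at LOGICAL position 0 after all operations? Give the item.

After op 1 (swap(8, 3)): offset=0, physical=[A,B,C,I,E,F,G,H,D], logical=[A,B,C,I,E,F,G,H,D]
After op 2 (replace(7, 'a')): offset=0, physical=[A,B,C,I,E,F,G,a,D], logical=[A,B,C,I,E,F,G,a,D]
After op 3 (replace(7, 'c')): offset=0, physical=[A,B,C,I,E,F,G,c,D], logical=[A,B,C,I,E,F,G,c,D]
After op 4 (rotate(+3)): offset=3, physical=[A,B,C,I,E,F,G,c,D], logical=[I,E,F,G,c,D,A,B,C]
After op 5 (replace(4, 'p')): offset=3, physical=[A,B,C,I,E,F,G,p,D], logical=[I,E,F,G,p,D,A,B,C]
After op 6 (rotate(+2)): offset=5, physical=[A,B,C,I,E,F,G,p,D], logical=[F,G,p,D,A,B,C,I,E]
After op 7 (swap(3, 2)): offset=5, physical=[A,B,C,I,E,F,G,D,p], logical=[F,G,D,p,A,B,C,I,E]
After op 8 (replace(3, 'i')): offset=5, physical=[A,B,C,I,E,F,G,D,i], logical=[F,G,D,i,A,B,C,I,E]
After op 9 (rotate(-3)): offset=2, physical=[A,B,C,I,E,F,G,D,i], logical=[C,I,E,F,G,D,i,A,B]
After op 10 (rotate(+1)): offset=3, physical=[A,B,C,I,E,F,G,D,i], logical=[I,E,F,G,D,i,A,B,C]
After op 11 (rotate(+2)): offset=5, physical=[A,B,C,I,E,F,G,D,i], logical=[F,G,D,i,A,B,C,I,E]

Answer: F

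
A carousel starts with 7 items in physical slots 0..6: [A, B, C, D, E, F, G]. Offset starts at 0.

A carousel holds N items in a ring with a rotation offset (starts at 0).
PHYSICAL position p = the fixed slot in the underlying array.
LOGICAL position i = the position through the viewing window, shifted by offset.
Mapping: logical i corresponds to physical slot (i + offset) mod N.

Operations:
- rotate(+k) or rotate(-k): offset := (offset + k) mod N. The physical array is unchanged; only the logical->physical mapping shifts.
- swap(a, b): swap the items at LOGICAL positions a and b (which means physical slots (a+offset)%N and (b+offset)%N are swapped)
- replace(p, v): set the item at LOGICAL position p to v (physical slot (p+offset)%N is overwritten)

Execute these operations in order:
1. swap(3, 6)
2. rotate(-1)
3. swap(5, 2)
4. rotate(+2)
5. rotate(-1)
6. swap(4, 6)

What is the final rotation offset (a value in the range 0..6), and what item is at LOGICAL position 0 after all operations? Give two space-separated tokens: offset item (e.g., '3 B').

Answer: 0 A

Derivation:
After op 1 (swap(3, 6)): offset=0, physical=[A,B,C,G,E,F,D], logical=[A,B,C,G,E,F,D]
After op 2 (rotate(-1)): offset=6, physical=[A,B,C,G,E,F,D], logical=[D,A,B,C,G,E,F]
After op 3 (swap(5, 2)): offset=6, physical=[A,E,C,G,B,F,D], logical=[D,A,E,C,G,B,F]
After op 4 (rotate(+2)): offset=1, physical=[A,E,C,G,B,F,D], logical=[E,C,G,B,F,D,A]
After op 5 (rotate(-1)): offset=0, physical=[A,E,C,G,B,F,D], logical=[A,E,C,G,B,F,D]
After op 6 (swap(4, 6)): offset=0, physical=[A,E,C,G,D,F,B], logical=[A,E,C,G,D,F,B]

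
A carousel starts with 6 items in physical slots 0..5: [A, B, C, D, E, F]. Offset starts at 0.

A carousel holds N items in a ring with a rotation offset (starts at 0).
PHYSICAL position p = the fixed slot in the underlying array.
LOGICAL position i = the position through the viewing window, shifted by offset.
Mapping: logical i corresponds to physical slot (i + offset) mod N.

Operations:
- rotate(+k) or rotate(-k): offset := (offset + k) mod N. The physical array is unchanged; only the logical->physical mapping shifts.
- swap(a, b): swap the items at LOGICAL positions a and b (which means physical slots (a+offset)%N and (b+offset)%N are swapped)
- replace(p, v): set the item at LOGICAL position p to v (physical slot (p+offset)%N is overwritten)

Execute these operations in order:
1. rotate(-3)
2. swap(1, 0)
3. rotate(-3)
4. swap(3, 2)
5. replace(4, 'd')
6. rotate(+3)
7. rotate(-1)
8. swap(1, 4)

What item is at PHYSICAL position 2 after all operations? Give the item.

After op 1 (rotate(-3)): offset=3, physical=[A,B,C,D,E,F], logical=[D,E,F,A,B,C]
After op 2 (swap(1, 0)): offset=3, physical=[A,B,C,E,D,F], logical=[E,D,F,A,B,C]
After op 3 (rotate(-3)): offset=0, physical=[A,B,C,E,D,F], logical=[A,B,C,E,D,F]
After op 4 (swap(3, 2)): offset=0, physical=[A,B,E,C,D,F], logical=[A,B,E,C,D,F]
After op 5 (replace(4, 'd')): offset=0, physical=[A,B,E,C,d,F], logical=[A,B,E,C,d,F]
After op 6 (rotate(+3)): offset=3, physical=[A,B,E,C,d,F], logical=[C,d,F,A,B,E]
After op 7 (rotate(-1)): offset=2, physical=[A,B,E,C,d,F], logical=[E,C,d,F,A,B]
After op 8 (swap(1, 4)): offset=2, physical=[C,B,E,A,d,F], logical=[E,A,d,F,C,B]

Answer: E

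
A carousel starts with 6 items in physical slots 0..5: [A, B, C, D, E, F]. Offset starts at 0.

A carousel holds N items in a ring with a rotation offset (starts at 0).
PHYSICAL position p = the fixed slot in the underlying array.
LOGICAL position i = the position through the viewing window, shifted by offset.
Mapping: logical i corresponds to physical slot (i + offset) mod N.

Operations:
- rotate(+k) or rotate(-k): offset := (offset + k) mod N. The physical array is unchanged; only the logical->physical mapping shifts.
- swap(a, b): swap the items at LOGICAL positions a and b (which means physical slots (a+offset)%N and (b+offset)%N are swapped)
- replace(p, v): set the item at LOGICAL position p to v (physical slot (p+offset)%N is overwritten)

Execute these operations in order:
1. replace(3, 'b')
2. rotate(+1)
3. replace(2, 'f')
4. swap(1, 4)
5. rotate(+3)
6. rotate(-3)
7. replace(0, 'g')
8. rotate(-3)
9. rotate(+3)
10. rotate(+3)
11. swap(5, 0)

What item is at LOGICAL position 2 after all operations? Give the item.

After op 1 (replace(3, 'b')): offset=0, physical=[A,B,C,b,E,F], logical=[A,B,C,b,E,F]
After op 2 (rotate(+1)): offset=1, physical=[A,B,C,b,E,F], logical=[B,C,b,E,F,A]
After op 3 (replace(2, 'f')): offset=1, physical=[A,B,C,f,E,F], logical=[B,C,f,E,F,A]
After op 4 (swap(1, 4)): offset=1, physical=[A,B,F,f,E,C], logical=[B,F,f,E,C,A]
After op 5 (rotate(+3)): offset=4, physical=[A,B,F,f,E,C], logical=[E,C,A,B,F,f]
After op 6 (rotate(-3)): offset=1, physical=[A,B,F,f,E,C], logical=[B,F,f,E,C,A]
After op 7 (replace(0, 'g')): offset=1, physical=[A,g,F,f,E,C], logical=[g,F,f,E,C,A]
After op 8 (rotate(-3)): offset=4, physical=[A,g,F,f,E,C], logical=[E,C,A,g,F,f]
After op 9 (rotate(+3)): offset=1, physical=[A,g,F,f,E,C], logical=[g,F,f,E,C,A]
After op 10 (rotate(+3)): offset=4, physical=[A,g,F,f,E,C], logical=[E,C,A,g,F,f]
After op 11 (swap(5, 0)): offset=4, physical=[A,g,F,E,f,C], logical=[f,C,A,g,F,E]

Answer: A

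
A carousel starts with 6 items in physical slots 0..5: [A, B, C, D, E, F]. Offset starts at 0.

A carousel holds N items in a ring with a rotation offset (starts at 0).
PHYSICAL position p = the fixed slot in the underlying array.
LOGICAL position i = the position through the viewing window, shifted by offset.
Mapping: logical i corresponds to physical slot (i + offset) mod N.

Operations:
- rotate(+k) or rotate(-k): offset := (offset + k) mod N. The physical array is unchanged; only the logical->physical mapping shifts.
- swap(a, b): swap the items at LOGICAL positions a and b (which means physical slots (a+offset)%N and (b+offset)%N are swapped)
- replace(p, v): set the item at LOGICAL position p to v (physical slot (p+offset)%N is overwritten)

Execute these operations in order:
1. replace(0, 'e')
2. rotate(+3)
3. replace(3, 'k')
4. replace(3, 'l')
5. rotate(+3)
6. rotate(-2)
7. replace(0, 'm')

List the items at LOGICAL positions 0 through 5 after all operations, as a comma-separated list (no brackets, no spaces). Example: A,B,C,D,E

After op 1 (replace(0, 'e')): offset=0, physical=[e,B,C,D,E,F], logical=[e,B,C,D,E,F]
After op 2 (rotate(+3)): offset=3, physical=[e,B,C,D,E,F], logical=[D,E,F,e,B,C]
After op 3 (replace(3, 'k')): offset=3, physical=[k,B,C,D,E,F], logical=[D,E,F,k,B,C]
After op 4 (replace(3, 'l')): offset=3, physical=[l,B,C,D,E,F], logical=[D,E,F,l,B,C]
After op 5 (rotate(+3)): offset=0, physical=[l,B,C,D,E,F], logical=[l,B,C,D,E,F]
After op 6 (rotate(-2)): offset=4, physical=[l,B,C,D,E,F], logical=[E,F,l,B,C,D]
After op 7 (replace(0, 'm')): offset=4, physical=[l,B,C,D,m,F], logical=[m,F,l,B,C,D]

Answer: m,F,l,B,C,D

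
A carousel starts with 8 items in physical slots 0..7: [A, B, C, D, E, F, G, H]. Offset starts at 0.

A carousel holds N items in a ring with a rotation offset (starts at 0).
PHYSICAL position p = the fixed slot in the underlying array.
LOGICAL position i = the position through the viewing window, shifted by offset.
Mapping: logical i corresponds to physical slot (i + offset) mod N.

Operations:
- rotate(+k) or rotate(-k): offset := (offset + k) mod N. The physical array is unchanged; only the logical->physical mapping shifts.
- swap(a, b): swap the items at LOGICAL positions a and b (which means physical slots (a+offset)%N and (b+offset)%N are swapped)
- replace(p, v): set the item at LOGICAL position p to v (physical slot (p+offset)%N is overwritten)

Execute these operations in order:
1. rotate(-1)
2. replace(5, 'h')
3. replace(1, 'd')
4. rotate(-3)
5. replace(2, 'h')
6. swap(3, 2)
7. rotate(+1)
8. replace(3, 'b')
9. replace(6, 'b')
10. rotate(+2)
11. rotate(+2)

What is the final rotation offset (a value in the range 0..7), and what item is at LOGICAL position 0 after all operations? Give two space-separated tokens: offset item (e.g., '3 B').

Answer: 1 B

Derivation:
After op 1 (rotate(-1)): offset=7, physical=[A,B,C,D,E,F,G,H], logical=[H,A,B,C,D,E,F,G]
After op 2 (replace(5, 'h')): offset=7, physical=[A,B,C,D,h,F,G,H], logical=[H,A,B,C,D,h,F,G]
After op 3 (replace(1, 'd')): offset=7, physical=[d,B,C,D,h,F,G,H], logical=[H,d,B,C,D,h,F,G]
After op 4 (rotate(-3)): offset=4, physical=[d,B,C,D,h,F,G,H], logical=[h,F,G,H,d,B,C,D]
After op 5 (replace(2, 'h')): offset=4, physical=[d,B,C,D,h,F,h,H], logical=[h,F,h,H,d,B,C,D]
After op 6 (swap(3, 2)): offset=4, physical=[d,B,C,D,h,F,H,h], logical=[h,F,H,h,d,B,C,D]
After op 7 (rotate(+1)): offset=5, physical=[d,B,C,D,h,F,H,h], logical=[F,H,h,d,B,C,D,h]
After op 8 (replace(3, 'b')): offset=5, physical=[b,B,C,D,h,F,H,h], logical=[F,H,h,b,B,C,D,h]
After op 9 (replace(6, 'b')): offset=5, physical=[b,B,C,b,h,F,H,h], logical=[F,H,h,b,B,C,b,h]
After op 10 (rotate(+2)): offset=7, physical=[b,B,C,b,h,F,H,h], logical=[h,b,B,C,b,h,F,H]
After op 11 (rotate(+2)): offset=1, physical=[b,B,C,b,h,F,H,h], logical=[B,C,b,h,F,H,h,b]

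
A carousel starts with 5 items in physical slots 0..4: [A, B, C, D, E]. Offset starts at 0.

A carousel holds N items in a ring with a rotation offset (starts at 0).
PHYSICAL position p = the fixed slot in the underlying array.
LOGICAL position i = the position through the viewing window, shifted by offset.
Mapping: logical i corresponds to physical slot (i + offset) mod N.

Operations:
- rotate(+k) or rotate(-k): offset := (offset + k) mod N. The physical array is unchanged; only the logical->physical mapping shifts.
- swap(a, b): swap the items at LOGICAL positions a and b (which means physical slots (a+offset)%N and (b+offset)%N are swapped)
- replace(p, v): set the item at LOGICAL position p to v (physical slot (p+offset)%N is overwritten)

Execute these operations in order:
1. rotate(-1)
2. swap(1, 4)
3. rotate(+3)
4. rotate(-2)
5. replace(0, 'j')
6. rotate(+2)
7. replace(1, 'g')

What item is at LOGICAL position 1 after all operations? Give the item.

After op 1 (rotate(-1)): offset=4, physical=[A,B,C,D,E], logical=[E,A,B,C,D]
After op 2 (swap(1, 4)): offset=4, physical=[D,B,C,A,E], logical=[E,D,B,C,A]
After op 3 (rotate(+3)): offset=2, physical=[D,B,C,A,E], logical=[C,A,E,D,B]
After op 4 (rotate(-2)): offset=0, physical=[D,B,C,A,E], logical=[D,B,C,A,E]
After op 5 (replace(0, 'j')): offset=0, physical=[j,B,C,A,E], logical=[j,B,C,A,E]
After op 6 (rotate(+2)): offset=2, physical=[j,B,C,A,E], logical=[C,A,E,j,B]
After op 7 (replace(1, 'g')): offset=2, physical=[j,B,C,g,E], logical=[C,g,E,j,B]

Answer: g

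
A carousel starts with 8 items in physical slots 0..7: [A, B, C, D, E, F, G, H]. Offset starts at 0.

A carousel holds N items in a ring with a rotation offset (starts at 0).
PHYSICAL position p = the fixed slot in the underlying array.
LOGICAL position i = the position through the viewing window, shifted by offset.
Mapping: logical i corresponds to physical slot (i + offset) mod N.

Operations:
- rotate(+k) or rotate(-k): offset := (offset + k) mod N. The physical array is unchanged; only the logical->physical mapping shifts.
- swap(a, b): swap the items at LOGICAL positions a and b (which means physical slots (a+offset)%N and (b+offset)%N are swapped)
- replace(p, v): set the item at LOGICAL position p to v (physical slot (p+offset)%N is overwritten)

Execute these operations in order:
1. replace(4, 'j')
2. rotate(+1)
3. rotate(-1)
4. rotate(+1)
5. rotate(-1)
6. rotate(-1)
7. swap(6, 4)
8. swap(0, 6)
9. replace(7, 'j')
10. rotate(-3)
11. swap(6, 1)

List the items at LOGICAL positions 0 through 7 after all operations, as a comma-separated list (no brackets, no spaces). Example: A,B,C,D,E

After op 1 (replace(4, 'j')): offset=0, physical=[A,B,C,D,j,F,G,H], logical=[A,B,C,D,j,F,G,H]
After op 2 (rotate(+1)): offset=1, physical=[A,B,C,D,j,F,G,H], logical=[B,C,D,j,F,G,H,A]
After op 3 (rotate(-1)): offset=0, physical=[A,B,C,D,j,F,G,H], logical=[A,B,C,D,j,F,G,H]
After op 4 (rotate(+1)): offset=1, physical=[A,B,C,D,j,F,G,H], logical=[B,C,D,j,F,G,H,A]
After op 5 (rotate(-1)): offset=0, physical=[A,B,C,D,j,F,G,H], logical=[A,B,C,D,j,F,G,H]
After op 6 (rotate(-1)): offset=7, physical=[A,B,C,D,j,F,G,H], logical=[H,A,B,C,D,j,F,G]
After op 7 (swap(6, 4)): offset=7, physical=[A,B,C,F,j,D,G,H], logical=[H,A,B,C,F,j,D,G]
After op 8 (swap(0, 6)): offset=7, physical=[A,B,C,F,j,H,G,D], logical=[D,A,B,C,F,j,H,G]
After op 9 (replace(7, 'j')): offset=7, physical=[A,B,C,F,j,H,j,D], logical=[D,A,B,C,F,j,H,j]
After op 10 (rotate(-3)): offset=4, physical=[A,B,C,F,j,H,j,D], logical=[j,H,j,D,A,B,C,F]
After op 11 (swap(6, 1)): offset=4, physical=[A,B,H,F,j,C,j,D], logical=[j,C,j,D,A,B,H,F]

Answer: j,C,j,D,A,B,H,F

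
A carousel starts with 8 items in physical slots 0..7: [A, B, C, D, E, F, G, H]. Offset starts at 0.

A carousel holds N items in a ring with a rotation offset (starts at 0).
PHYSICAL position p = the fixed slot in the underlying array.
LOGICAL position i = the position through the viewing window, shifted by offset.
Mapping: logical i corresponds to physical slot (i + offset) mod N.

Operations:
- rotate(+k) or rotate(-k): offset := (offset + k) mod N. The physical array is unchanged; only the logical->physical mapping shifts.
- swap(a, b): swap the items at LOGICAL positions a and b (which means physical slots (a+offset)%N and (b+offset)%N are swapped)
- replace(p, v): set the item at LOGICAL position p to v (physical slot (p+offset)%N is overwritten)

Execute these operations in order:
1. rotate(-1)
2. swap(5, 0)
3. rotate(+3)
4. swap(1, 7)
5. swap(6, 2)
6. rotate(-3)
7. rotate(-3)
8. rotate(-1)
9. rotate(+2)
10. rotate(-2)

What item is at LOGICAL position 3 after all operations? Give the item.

Answer: G

Derivation:
After op 1 (rotate(-1)): offset=7, physical=[A,B,C,D,E,F,G,H], logical=[H,A,B,C,D,E,F,G]
After op 2 (swap(5, 0)): offset=7, physical=[A,B,C,D,H,F,G,E], logical=[E,A,B,C,D,H,F,G]
After op 3 (rotate(+3)): offset=2, physical=[A,B,C,D,H,F,G,E], logical=[C,D,H,F,G,E,A,B]
After op 4 (swap(1, 7)): offset=2, physical=[A,D,C,B,H,F,G,E], logical=[C,B,H,F,G,E,A,D]
After op 5 (swap(6, 2)): offset=2, physical=[H,D,C,B,A,F,G,E], logical=[C,B,A,F,G,E,H,D]
After op 6 (rotate(-3)): offset=7, physical=[H,D,C,B,A,F,G,E], logical=[E,H,D,C,B,A,F,G]
After op 7 (rotate(-3)): offset=4, physical=[H,D,C,B,A,F,G,E], logical=[A,F,G,E,H,D,C,B]
After op 8 (rotate(-1)): offset=3, physical=[H,D,C,B,A,F,G,E], logical=[B,A,F,G,E,H,D,C]
After op 9 (rotate(+2)): offset=5, physical=[H,D,C,B,A,F,G,E], logical=[F,G,E,H,D,C,B,A]
After op 10 (rotate(-2)): offset=3, physical=[H,D,C,B,A,F,G,E], logical=[B,A,F,G,E,H,D,C]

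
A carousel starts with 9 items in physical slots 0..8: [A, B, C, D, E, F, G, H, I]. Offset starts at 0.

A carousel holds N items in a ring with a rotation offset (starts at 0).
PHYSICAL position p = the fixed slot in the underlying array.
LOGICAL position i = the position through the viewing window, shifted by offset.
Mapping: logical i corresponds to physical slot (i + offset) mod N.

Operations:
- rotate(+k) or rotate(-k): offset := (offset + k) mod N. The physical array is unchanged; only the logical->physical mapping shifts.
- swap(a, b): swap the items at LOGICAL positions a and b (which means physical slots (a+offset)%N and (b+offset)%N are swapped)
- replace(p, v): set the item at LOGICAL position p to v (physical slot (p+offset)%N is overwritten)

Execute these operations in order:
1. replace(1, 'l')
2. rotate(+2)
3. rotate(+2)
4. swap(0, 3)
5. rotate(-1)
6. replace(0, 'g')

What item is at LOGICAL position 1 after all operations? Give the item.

Answer: H

Derivation:
After op 1 (replace(1, 'l')): offset=0, physical=[A,l,C,D,E,F,G,H,I], logical=[A,l,C,D,E,F,G,H,I]
After op 2 (rotate(+2)): offset=2, physical=[A,l,C,D,E,F,G,H,I], logical=[C,D,E,F,G,H,I,A,l]
After op 3 (rotate(+2)): offset=4, physical=[A,l,C,D,E,F,G,H,I], logical=[E,F,G,H,I,A,l,C,D]
After op 4 (swap(0, 3)): offset=4, physical=[A,l,C,D,H,F,G,E,I], logical=[H,F,G,E,I,A,l,C,D]
After op 5 (rotate(-1)): offset=3, physical=[A,l,C,D,H,F,G,E,I], logical=[D,H,F,G,E,I,A,l,C]
After op 6 (replace(0, 'g')): offset=3, physical=[A,l,C,g,H,F,G,E,I], logical=[g,H,F,G,E,I,A,l,C]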